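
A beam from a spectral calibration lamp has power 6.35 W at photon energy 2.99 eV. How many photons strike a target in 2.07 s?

Total energy: E_total = P·t = 6.35 × 2.07 = 13.14 J.
Per-photon energy: E = 4.791e-19 J.
N = E_total / E_photon = 2.74e19.

2.74e19 photons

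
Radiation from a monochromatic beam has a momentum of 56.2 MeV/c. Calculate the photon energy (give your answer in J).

Take c = 2.99792458e8 m/s, 1 eV = 1.602176634e-19 J.
First convert: p = 56.2 MeV/c = 3.0035e-20 kg·m/s.
For a photon E = pc, so E = 9.004e-12 J.
So E ≈ 9.00e-12 J.

9.00e-12 J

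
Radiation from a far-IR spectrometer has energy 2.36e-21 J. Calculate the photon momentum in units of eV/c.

0.0147 eV/c

(c = 2.99792458e8 m/s, 1 eV = 1.602176634e-19 J.)
Apply p = E/c: p = 7.872e-30 kg·m/s.
Converting to eV/c: p = 0.01473 eV/c ≈ 0.0147 eV/c.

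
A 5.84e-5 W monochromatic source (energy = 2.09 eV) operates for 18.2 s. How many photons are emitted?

Total energy: E_total = P·t = 5.84e-5 × 18.2 = 0.001063 J.
Per-photon energy: E = 3.349e-19 J.
N = E_total / E_photon = 3.17e15.

3.17e15 photons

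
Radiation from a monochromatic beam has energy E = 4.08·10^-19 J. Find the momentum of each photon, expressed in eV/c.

2.55 eV/c

Since p = E/c for a photon, p = 1.361·10^-27 kg·m/s.
Converting to eV/c: p = 2.547 eV/c ≈ 2.55 eV/c.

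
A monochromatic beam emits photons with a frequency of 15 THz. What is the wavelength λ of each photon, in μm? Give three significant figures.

Take c = 2.99792458 × 10^8 m/s.
In SI units: f = 15 THz = 1.5 × 10^13 Hz.
Since λ = c/f for a photon, λ = 1.999 × 10^-5 m.
Converting to μm: λ = 19.99 μm ≈ 20.0 μm.

20.0 μm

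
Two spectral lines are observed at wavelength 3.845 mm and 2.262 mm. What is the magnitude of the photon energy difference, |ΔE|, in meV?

Using E = hc/λ: E₁ = 5.1663·10^-23 J, E₂ = 8.7818·10^-23 J.
|ΔE| = |5.1663·10^-23 − 8.7818·10^-23| = 3.62·10^-23 J = 0.226 meV.

0.226 meV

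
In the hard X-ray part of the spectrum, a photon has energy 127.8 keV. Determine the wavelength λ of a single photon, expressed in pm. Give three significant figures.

9.70 pm

First convert: E = 127.8 keV = 2.0476e-14 J.
For a photon λ = hc/E, so λ = 9.701e-12 m.
Converting to pm: λ = 9.701 pm ≈ 9.70 pm.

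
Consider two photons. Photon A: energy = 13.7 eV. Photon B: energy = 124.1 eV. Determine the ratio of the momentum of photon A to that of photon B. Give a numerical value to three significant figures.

p_A = 7.322 × 10^-27 kg·m/s (from energy = 13.7 eV, via p = E/c).
p_B = 6.632 × 10^-26 kg·m/s (from energy = 124.1 eV, via p = E/c).
Ratio = 7.322 × 10^-27 / 6.632 × 10^-26 = 0.110.

0.110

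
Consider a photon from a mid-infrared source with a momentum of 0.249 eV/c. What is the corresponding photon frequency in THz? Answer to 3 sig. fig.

Take h = 6.62607015e-34 J·s, c = 2.99792458e8 m/s, 1 eV = 1.602176634e-19 J.
Convert to SI: p = 0.249 eV/c = 1.3307e-28 kg·m/s.
The photon relation is f = pc/h, giving f = 6.021e13 Hz.
Converting to THz: f = 60.21 THz ≈ 60.2 THz.

60.2 THz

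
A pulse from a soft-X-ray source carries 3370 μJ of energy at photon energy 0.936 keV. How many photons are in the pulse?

Per-photon energy: E = 1.500·10^-16 J (from energy = 0.936 keV).
N = E_total / E_photon = 0.00337 J / 1.500·10^-16 J = 2.25·10^13.

2.25·10^13 photons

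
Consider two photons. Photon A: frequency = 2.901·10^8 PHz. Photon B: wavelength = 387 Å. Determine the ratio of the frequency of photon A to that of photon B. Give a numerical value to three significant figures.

3.74·10^7

f_A = 2.901·10^23 Hz (from frequency = 2.901·10^8 PHz, via f given directly).
f_B = 7.747·10^15 Hz (from wavelength = 387 Å, via f = c/λ).
Ratio = 2.901·10^23 / 7.747·10^15 = 3.74·10^7.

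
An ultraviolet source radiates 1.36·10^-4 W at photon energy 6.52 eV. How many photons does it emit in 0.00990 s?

1.29·10^12 photons

Total energy: E_total = P·t = 1.36·10^-4 × 0.00990 = 1.346·10^-6 J.
Per-photon energy: E = 1.045·10^-18 J.
N = E_total / E_photon = 1.29·10^12.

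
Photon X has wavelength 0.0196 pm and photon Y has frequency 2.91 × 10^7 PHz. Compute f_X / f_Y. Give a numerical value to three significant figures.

f_X = 1.530 × 10^22 Hz (from wavelength = 0.0196 pm, via f = c/λ).
f_Y = 2.910 × 10^22 Hz (from frequency = 2.91 × 10^7 PHz, via f given directly).
Ratio = 1.530 × 10^22 / 2.910 × 10^22 = 0.526.

0.526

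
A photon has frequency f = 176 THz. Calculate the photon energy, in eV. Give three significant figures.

0.728 eV

Use h = 6.62607015·10^-34 J·s, 1 eV = 1.602176634·10^-19 J.
First convert: f = 176 THz = 1.76·10^14 Hz.
Since E = hf for a photon, E = 1.166·10^-19 J.
Converting to eV: E = 0.7279 eV ≈ 0.728 eV.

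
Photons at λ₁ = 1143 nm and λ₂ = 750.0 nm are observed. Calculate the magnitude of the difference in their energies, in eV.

0.568 eV

Using E = hc/λ: E₁ = 1.7379e-19 J, E₂ = 2.6486e-19 J.
|ΔE| = |1.7379e-19 − 2.6486e-19| = 9.11e-20 J = 0.568 eV.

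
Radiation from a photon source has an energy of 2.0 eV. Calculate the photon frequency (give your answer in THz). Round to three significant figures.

Use h = 6.62607015 × 10^-34 J·s, 1 eV = 1.602176634 × 10^-19 J.
Convert to SI: E = 2.0 eV = 3.2044 × 10^-19 J.
The photon relation is f = E/h, giving f = 4.836 × 10^14 Hz.
Converting to THz: f = 483.6 THz ≈ 484 THz.

484 THz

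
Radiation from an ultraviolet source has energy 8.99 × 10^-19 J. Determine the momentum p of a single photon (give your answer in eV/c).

(c = 2.99792458 × 10^8 m/s, 1 eV = 1.602176634 × 10^-19 J.)
Since p = E/c for a photon, p = 2.999 × 10^-27 kg·m/s.
Converting to eV/c: p = 5.611 eV/c ≈ 5.61 eV/c.

5.61 eV/c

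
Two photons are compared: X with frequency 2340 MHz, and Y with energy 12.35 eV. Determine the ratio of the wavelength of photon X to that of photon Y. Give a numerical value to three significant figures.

λ_X = 0.1281 m (from frequency = 2340 MHz, via λ = c/f).
λ_Y = 1.004 × 10^-7 m (from energy = 12.35 eV, via λ = hc/E).
Ratio = 0.1281 / 1.004 × 10^-7 = 1.28 × 10^6.

1.28 × 10^6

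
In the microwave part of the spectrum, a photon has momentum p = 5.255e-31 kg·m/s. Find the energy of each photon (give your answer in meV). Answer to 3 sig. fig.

0.983 meV

Since E = pc for a photon, E = 1.575e-22 J.
Converting to meV: E = 0.9833 meV ≈ 0.983 meV.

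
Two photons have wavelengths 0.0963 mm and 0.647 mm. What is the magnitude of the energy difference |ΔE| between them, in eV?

Using E = hc/λ: E₁ = 2.063·10^-21 J, E₂ = 3.070·10^-22 J.
|ΔE| = |2.063·10^-21 − 3.070·10^-22| = 1.76·10^-21 J = 0.0110 eV.

0.0110 eV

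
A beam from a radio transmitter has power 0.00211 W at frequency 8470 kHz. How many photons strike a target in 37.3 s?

1.40 × 10^25 photons

Total energy: E_total = P·t = 0.00211 × 37.3 = 0.07870 J.
Per-photon energy: E = 5.612 × 10^-27 J.
N = E_total / E_photon = 1.40 × 10^25.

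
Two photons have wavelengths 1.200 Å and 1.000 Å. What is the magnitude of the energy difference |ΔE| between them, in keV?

Using E = hc/λ: E₁ = 1.6554 × 10^-15 J, E₂ = 1.9864 × 10^-15 J.
|ΔE| = |1.6554 × 10^-15 − 1.9864 × 10^-15| = 3.31 × 10^-16 J = 2.07 keV.

2.07 keV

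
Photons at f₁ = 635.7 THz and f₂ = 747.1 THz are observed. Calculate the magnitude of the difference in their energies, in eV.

0.461 eV

Using E = hf: E₁ = 4.2122e-19 J, E₂ = 4.9503e-19 J.
|ΔE| = |4.2122e-19 − 4.9503e-19| = 7.38e-20 J = 0.461 eV.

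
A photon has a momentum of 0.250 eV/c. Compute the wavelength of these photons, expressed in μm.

(h = 6.62607015e-34 J·s, c = 2.99792458e8 m/s, 1 eV = 1.602176634e-19 J.)
Convert to SI: p = 0.250 eV/c = 1.3361e-28 kg·m/s.
Apply λ = h/p: λ = 4.959e-6 m.
Converting to μm: λ = 4.959 μm ≈ 4.96 μm.

4.96 μm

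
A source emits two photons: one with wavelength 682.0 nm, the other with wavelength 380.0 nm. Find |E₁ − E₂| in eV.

1.44 eV

Using E = hc/λ: E₁ = 2.9127 × 10^-19 J, E₂ = 5.2275 × 10^-19 J.
|ΔE| = |2.9127 × 10^-19 − 5.2275 × 10^-19| = 2.31 × 10^-19 J = 1.44 eV.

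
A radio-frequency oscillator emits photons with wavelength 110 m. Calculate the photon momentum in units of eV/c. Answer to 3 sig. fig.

1.13e-8 eV/c

Since p = h/λ for a photon, p = 6.024e-36 kg·m/s.
Converting to eV/c: p = 1.127e-8 eV/c ≈ 1.13e-8 eV/c.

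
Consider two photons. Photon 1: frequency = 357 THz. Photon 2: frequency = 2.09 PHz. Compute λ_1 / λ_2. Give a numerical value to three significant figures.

5.85

λ_1 = 8.398 × 10^-7 m (from frequency = 357 THz, via λ = c/f).
λ_2 = 1.434 × 10^-7 m (from frequency = 2.09 PHz, via λ = c/f).
Ratio = 8.398 × 10^-7 / 1.434 × 10^-7 = 5.85.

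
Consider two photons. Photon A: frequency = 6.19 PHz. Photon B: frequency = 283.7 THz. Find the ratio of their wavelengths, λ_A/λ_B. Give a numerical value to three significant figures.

λ_A = 4.843 × 10^-8 m (from frequency = 6.19 PHz, via λ = c/f).
λ_B = 1.057 × 10^-6 m (from frequency = 283.7 THz, via λ = c/f).
Ratio = 4.843 × 10^-8 / 1.057 × 10^-6 = 0.0458.

0.0458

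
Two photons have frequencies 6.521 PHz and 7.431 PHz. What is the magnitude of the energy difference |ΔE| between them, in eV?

3.76 eV

Using E = hf: E₁ = 4.3209e-18 J, E₂ = 4.9238e-18 J.
|ΔE| = |4.3209e-18 − 4.9238e-18| = 6.03e-19 J = 3.76 eV.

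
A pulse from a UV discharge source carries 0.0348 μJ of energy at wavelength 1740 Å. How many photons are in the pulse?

Per-photon energy: E = 1.142e-18 J (from wavelength = 1740 Å).
N = E_total / E_photon = 3.48e-8 J / 1.142e-18 J = 3.05e10.

3.05e10 photons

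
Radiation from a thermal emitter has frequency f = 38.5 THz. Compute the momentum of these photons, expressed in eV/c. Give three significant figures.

0.159 eV/c

Convert to SI: f = 38.5 THz = 3.85e13 Hz.
The photon relation is p = hf/c, giving p = 8.509e-29 kg·m/s.
Converting to eV/c: p = 0.1592 eV/c ≈ 0.159 eV/c.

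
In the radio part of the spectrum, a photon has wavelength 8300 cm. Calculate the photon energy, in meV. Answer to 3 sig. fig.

Convert to SI: λ = 8300 cm = 83 m.
The photon relation is E = hc/λ, giving E = 2.393 × 10^-27 J.
Converting to meV: E = 1.494 × 10^-5 meV ≈ 1.49 × 10^-5 meV.

1.49 × 10^-5 meV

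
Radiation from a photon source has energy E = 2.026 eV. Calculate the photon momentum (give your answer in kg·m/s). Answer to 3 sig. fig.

1.08e-27 kg·m/s

In SI units: E = 2.026 eV = 3.2460e-19 J.
Apply p = E/c: p = 1.083e-27 kg·m/s.
So p ≈ 1.08e-27 kg·m/s.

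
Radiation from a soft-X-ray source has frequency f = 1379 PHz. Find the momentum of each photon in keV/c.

Convert to SI: f = 1379 PHz = 1.379 × 10^18 Hz.
Since p = hf/c for a photon, p = 3.048 × 10^-24 kg·m/s.
Converting to keV/c: p = 5.703 keV/c ≈ 5.70 keV/c.

5.70 keV/c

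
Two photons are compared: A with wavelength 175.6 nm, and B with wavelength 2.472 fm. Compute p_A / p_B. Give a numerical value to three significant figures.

p_A = 3.773e-27 kg·m/s (from wavelength = 175.6 nm, via p = h/λ).
p_B = 2.680e-19 kg·m/s (from wavelength = 2.472 fm, via p = h/λ).
Ratio = 3.773e-27 / 2.680e-19 = 1.41e-8.

1.41e-8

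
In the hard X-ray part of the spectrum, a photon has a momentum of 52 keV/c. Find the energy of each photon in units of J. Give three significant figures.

Convert to SI: p = 52 keV/c = 2.7790 × 10^-23 kg·m/s.
For a photon E = pc, so E = 8.331 × 10^-15 J.
So E ≈ 8.33 × 10^-15 J.

8.33 × 10^-15 J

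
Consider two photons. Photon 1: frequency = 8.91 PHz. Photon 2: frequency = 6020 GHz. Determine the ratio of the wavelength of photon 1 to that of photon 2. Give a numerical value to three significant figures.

λ_1 = 3.365·10^-8 m (from frequency = 8.91 PHz, via λ = c/f).
λ_2 = 4.980·10^-5 m (from frequency = 6020 GHz, via λ = c/f).
Ratio = 3.365·10^-8 / 4.980·10^-5 = 6.76·10^-4.

6.76·10^-4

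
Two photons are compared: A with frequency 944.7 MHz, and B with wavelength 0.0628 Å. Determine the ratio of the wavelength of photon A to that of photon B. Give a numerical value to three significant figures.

λ_A = 0.3173 m (from frequency = 944.7 MHz, via λ = c/f).
λ_B = 6.280 × 10^-12 m (from wavelength = 0.0628 Å, via λ given directly).
Ratio = 0.3173 / 6.280 × 10^-12 = 5.05 × 10^10.

5.05 × 10^10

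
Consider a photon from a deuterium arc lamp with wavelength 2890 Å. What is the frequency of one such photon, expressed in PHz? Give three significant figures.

(c = 2.99792458 × 10^8 m/s.)
In SI units: λ = 2890 Å = 2.89 × 10^-7 m.
The photon relation is f = c/λ, giving f = 1.037 × 10^15 Hz.
Converting to PHz: f = 1.037 PHz ≈ 1.04 PHz.

1.04 PHz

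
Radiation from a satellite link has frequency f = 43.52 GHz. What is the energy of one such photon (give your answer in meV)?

0.180 meV

(h = 6.62607015 × 10^-34 J·s, 1 eV = 1.602176634 × 10^-19 J.)
In SI units: f = 43.52 GHz = 4.352 × 10^10 Hz.
The photon relation is E = hf, giving E = 2.884 × 10^-23 J.
Converting to meV: E = 0.1800 meV ≈ 0.180 meV.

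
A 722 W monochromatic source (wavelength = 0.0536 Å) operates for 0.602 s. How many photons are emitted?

1.17e16 photons

Total energy: E_total = P·t = 722 × 0.602 = 434.6 J.
Per-photon energy: E = 3.706e-14 J.
N = E_total / E_photon = 1.17e16.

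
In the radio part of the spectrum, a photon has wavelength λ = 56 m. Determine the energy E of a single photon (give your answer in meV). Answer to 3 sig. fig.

2.21e-5 meV

Use h = 6.62607015e-34 J·s, c = 2.99792458e8 m/s, 1 eV = 1.602176634e-19 J.
Since E = hc/λ for a photon, E = 3.547e-27 J.
Converting to meV: E = 2.214e-5 meV ≈ 2.21e-5 meV.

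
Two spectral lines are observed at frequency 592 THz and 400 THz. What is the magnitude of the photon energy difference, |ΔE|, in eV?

Using E = hf: E₁ = 3.923·10^-19 J, E₂ = 2.650·10^-19 J.
|ΔE| = |3.923·10^-19 − 2.650·10^-19| = 1.27·10^-19 J = 0.794 eV.

0.794 eV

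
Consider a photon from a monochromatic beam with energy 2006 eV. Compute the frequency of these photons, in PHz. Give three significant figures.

485 PHz

Take h = 6.62607015·10^-34 J·s, 1 eV = 1.602176634·10^-19 J.
Convert to SI: E = 2006 eV = 3.2140·10^-16 J.
Since f = E/h for a photon, f = 4.850·10^17 Hz.
Converting to PHz: f = 485.0 PHz ≈ 485 PHz.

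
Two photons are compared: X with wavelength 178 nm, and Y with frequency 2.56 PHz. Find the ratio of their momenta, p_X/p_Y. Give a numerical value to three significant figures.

p_X = 3.723·10^-27 kg·m/s (from wavelength = 178 nm, via p = h/λ).
p_Y = 5.658·10^-27 kg·m/s (from frequency = 2.56 PHz, via p = hf/c).
Ratio = 3.723·10^-27 / 5.658·10^-27 = 0.658.

0.658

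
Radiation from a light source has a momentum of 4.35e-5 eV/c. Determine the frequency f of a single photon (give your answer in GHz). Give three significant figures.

(h = 6.62607015e-34 J·s, c = 2.99792458e8 m/s, 1 eV = 1.602176634e-19 J.)
Convert to SI: p = 4.35e-5 eV/c = 2.3248e-32 kg·m/s.
Since f = pc/h for a photon, f = 1.052e10 Hz.
Converting to GHz: f = 10.52 GHz ≈ 10.5 GHz.

10.5 GHz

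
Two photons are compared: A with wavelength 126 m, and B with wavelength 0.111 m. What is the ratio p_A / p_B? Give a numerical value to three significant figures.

p_A = 5.259 × 10^-36 kg·m/s (from wavelength = 126 m, via p = h/λ).
p_B = 5.969 × 10^-33 kg·m/s (from wavelength = 0.111 m, via p = h/λ).
Ratio = 5.259 × 10^-36 / 5.969 × 10^-33 = 8.81 × 10^-4.

8.81 × 10^-4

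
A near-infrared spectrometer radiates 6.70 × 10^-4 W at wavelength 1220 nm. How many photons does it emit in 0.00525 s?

2.16 × 10^13 photons

Total energy: E_total = P·t = 6.70 × 10^-4 × 0.00525 = 3.518 × 10^-6 J.
Per-photon energy: E = 1.628 × 10^-19 J.
N = E_total / E_photon = 2.16 × 10^13.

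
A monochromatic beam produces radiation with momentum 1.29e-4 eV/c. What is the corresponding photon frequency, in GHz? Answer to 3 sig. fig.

(h = 6.62607015e-34 J·s, c = 2.99792458e8 m/s, 1 eV = 1.602176634e-19 J.)
First convert: p = 1.29e-4 eV/c = 6.8941e-32 kg·m/s.
The photon relation is f = pc/h, giving f = 3.119e10 Hz.
Converting to GHz: f = 31.19 GHz ≈ 31.2 GHz.

31.2 GHz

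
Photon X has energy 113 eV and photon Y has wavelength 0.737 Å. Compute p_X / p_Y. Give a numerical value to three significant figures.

6.72e-3

p_X = 6.039e-26 kg·m/s (from energy = 113 eV, via p = E/c).
p_Y = 8.991e-24 kg·m/s (from wavelength = 0.737 Å, via p = h/λ).
Ratio = 6.039e-26 / 8.991e-24 = 6.72e-3.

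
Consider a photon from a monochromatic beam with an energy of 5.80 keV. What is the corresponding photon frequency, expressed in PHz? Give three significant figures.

(h = 6.62607015·10^-34 J·s, 1 eV = 1.602176634·10^-19 J.)
First convert: E = 5.80 keV = 9.2926·10^-16 J.
Since f = E/h for a photon, f = 1.402·10^18 Hz.
Converting to PHz: f = 1402 PHz ≈ 1400 PHz.

1400 PHz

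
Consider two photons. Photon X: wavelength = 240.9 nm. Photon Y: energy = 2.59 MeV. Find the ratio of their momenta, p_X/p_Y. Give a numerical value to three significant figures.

1.99 × 10^-6

p_X = 2.751 × 10^-27 kg·m/s (from wavelength = 240.9 nm, via p = h/λ).
p_Y = 1.384 × 10^-21 kg·m/s (from energy = 2.59 MeV, via p = E/c).
Ratio = 2.751 × 10^-27 / 1.384 × 10^-21 = 1.99 × 10^-6.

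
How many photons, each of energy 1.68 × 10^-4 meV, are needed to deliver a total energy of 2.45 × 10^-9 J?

Per-photon energy: E = 2.692 × 10^-26 J (from energy = 1.68 × 10^-4 meV).
N = E_total / E_photon = 2.45 × 10^-9 J / 2.692 × 10^-26 J = 9.10 × 10^16.

9.10 × 10^16 photons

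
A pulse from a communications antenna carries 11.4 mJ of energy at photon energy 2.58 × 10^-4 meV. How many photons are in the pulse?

2.76 × 10^23 photons

Per-photon energy: E = 4.134 × 10^-26 J (from energy = 2.58 × 10^-4 meV).
N = E_total / E_photon = 0.0114 J / 4.134 × 10^-26 J = 2.76 × 10^23.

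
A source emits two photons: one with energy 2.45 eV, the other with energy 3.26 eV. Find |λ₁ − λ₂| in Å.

1260 Å

Using λ = hc/E: λ₁ = 5.061·10^-7 m, λ₂ = 3.803·10^-7 m.
|Δλ| = |5.061·10^-7 − 3.803·10^-7| = 1.26·10^-7 m = 1260 Å.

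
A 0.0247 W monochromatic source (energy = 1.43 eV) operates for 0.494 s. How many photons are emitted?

Total energy: E_total = P·t = 0.0247 × 0.494 = 0.01220 J.
Per-photon energy: E = 2.291e-19 J.
N = E_total / E_photon = 5.33e16.

5.33e16 photons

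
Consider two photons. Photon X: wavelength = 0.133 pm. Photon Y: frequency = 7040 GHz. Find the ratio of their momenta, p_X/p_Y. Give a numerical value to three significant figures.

p_X = 4.982e-21 kg·m/s (from wavelength = 0.133 pm, via p = h/λ).
p_Y = 1.556e-29 kg·m/s (from frequency = 7040 GHz, via p = hf/c).
Ratio = 4.982e-21 / 1.556e-29 = 3.20e8.

3.20e8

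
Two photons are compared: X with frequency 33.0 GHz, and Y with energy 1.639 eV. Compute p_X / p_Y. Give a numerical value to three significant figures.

8.33·10^-5

p_X = 7.294·10^-32 kg·m/s (from frequency = 33.0 GHz, via p = hf/c).
p_Y = 8.759·10^-28 kg·m/s (from energy = 1.639 eV, via p = E/c).
Ratio = 7.294·10^-32 / 8.759·10^-28 = 8.33·10^-5.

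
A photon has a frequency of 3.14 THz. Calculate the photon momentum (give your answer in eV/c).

0.0130 eV/c

Use h = 6.62607015 × 10^-34 J·s, c = 2.99792458 × 10^8 m/s, 1 eV = 1.602176634 × 10^-19 J.
In SI units: f = 3.14 THz = 3.14 × 10^12 Hz.
Since p = hf/c for a photon, p = 6.940 × 10^-30 kg·m/s.
Converting to eV/c: p = 0.01299 eV/c ≈ 0.0130 eV/c.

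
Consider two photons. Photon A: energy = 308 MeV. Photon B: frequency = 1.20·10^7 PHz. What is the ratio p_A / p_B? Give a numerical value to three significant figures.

6.21

p_A = 1.646·10^-19 kg·m/s (from energy = 308 MeV, via p = E/c).
p_B = 2.652·10^-20 kg·m/s (from frequency = 1.20·10^7 PHz, via p = hf/c).
Ratio = 1.646·10^-19 / 2.652·10^-20 = 6.21.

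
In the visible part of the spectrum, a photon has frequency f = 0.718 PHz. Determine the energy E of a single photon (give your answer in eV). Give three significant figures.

2.97 eV

First convert: f = 0.718 PHz = 7.18·10^14 Hz.
Since E = hf for a photon, E = 4.758·10^-19 J.
Converting to eV: E = 2.969 eV ≈ 2.97 eV.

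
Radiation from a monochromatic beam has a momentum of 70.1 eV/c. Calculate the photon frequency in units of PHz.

17.0 PHz

Use h = 6.62607015 × 10^-34 J·s, c = 2.99792458 × 10^8 m/s, 1 eV = 1.602176634 × 10^-19 J.
Convert to SI: p = 70.1 eV/c = 3.7463 × 10^-26 kg·m/s.
Since f = pc/h for a photon, f = 1.695 × 10^16 Hz.
Converting to PHz: f = 16.95 PHz ≈ 17.0 PHz.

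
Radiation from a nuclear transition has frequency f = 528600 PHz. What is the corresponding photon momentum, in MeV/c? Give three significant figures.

Take h = 6.62607015e-34 J·s, c = 2.99792458e8 m/s, 1 eV = 1.602176634e-19 J.
Convert to SI: f = 528600 PHz = 5.286e20 Hz.
Since p = hf/c for a photon, p = 1.168e-21 kg·m/s.
Converting to MeV/c: p = 2.186 MeV/c ≈ 2.19 MeV/c.

2.19 MeV/c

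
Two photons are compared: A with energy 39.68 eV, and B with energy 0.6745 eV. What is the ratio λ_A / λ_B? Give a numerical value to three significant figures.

λ_A = 3.125e-8 m (from energy = 39.68 eV, via λ = hc/E).
λ_B = 1.838e-6 m (from energy = 0.6745 eV, via λ = hc/E).
Ratio = 3.125e-8 / 1.838e-6 = 0.0170.

0.0170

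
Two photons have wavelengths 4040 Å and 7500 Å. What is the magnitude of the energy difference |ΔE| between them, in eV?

1.42 eV

Using E = hc/λ: E₁ = 4.917e-19 J, E₂ = 2.649e-19 J.
|ΔE| = |4.917e-19 − 2.649e-19| = 2.27e-19 J = 1.42 eV.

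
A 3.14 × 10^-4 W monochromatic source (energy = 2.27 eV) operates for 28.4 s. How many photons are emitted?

Total energy: E_total = P·t = 3.14 × 10^-4 × 28.4 = 0.008918 J.
Per-photon energy: E = 3.637 × 10^-19 J.
N = E_total / E_photon = 2.45 × 10^16.

2.45 × 10^16 photons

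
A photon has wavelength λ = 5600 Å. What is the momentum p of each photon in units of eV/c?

(h = 6.62607015·10^-34 J·s, c = 2.99792458·10^8 m/s, 1 eV = 1.602176634·10^-19 J.)
In SI units: λ = 5600 Å = 5.60·10^-7 m.
The photon relation is p = h/λ, giving p = 1.183·10^-27 kg·m/s.
Converting to eV/c: p = 2.214 eV/c ≈ 2.21 eV/c.

2.21 eV/c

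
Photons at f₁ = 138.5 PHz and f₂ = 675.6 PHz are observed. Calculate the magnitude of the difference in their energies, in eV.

Using E = hf: E₁ = 9.1771 × 10^-17 J, E₂ = 4.4766 × 10^-16 J.
|ΔE| = |9.1771 × 10^-17 − 4.4766 × 10^-16| = 3.56 × 10^-16 J = 2220 eV.

2220 eV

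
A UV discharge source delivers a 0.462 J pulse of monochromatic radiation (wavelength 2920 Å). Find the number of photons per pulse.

Per-photon energy: E = 6.803e-19 J (from wavelength = 2920 Å).
N = E_total / E_photon = 0.462 J / 6.803e-19 J = 6.79e17.

6.79e17 photons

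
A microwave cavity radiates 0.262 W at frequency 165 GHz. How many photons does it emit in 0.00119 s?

Total energy: E_total = P·t = 0.262 × 0.00119 = 3.118 × 10^-4 J.
Per-photon energy: E = 1.093 × 10^-22 J.
N = E_total / E_photon = 2.85 × 10^18.

2.85 × 10^18 photons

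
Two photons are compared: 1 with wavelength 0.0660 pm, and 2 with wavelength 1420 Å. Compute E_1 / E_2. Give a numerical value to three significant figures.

E_1 = 3.010·10^-12 J (from wavelength = 0.0660 pm, via E = hc/λ).
E_2 = 1.399·10^-18 J (from wavelength = 1420 Å, via E = hc/λ).
Ratio = 3.010·10^-12 / 1.399·10^-18 = 2.15·10^6.

2.15·10^6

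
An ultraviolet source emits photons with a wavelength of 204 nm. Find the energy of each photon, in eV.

6.08 eV

(h = 6.62607015·10^-34 J·s, c = 2.99792458·10^8 m/s, 1 eV = 1.602176634·10^-19 J.)
Convert to SI: λ = 204 nm = 2.04·10^-7 m.
Apply E = hc/λ: E = 9.737·10^-19 J.
Converting to eV: E = 6.078 eV ≈ 6.08 eV.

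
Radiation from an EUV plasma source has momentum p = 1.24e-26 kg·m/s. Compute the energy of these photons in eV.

Since E = pc for a photon, E = 3.717e-18 J.
Converting to eV: E = 23.20 eV ≈ 23.2 eV.

23.2 eV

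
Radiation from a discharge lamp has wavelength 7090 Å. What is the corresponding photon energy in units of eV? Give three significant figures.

1.75 eV

Convert to SI: λ = 7090 Å = 7.09e-7 m.
The photon relation is E = hc/λ, giving E = 2.802e-19 J.
Converting to eV: E = 1.749 eV ≈ 1.75 eV.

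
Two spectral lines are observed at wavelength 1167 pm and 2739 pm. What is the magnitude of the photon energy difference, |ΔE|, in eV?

610 eV

Using E = hc/λ: E₁ = 1.7022 × 10^-16 J, E₂ = 7.2524 × 10^-17 J.
|ΔE| = |1.7022 × 10^-16 − 7.2524 × 10^-17| = 9.77 × 10^-17 J = 610 eV.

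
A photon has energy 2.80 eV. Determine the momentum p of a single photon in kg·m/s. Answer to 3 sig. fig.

(c = 2.99792458e8 m/s, 1 eV = 1.602176634e-19 J.)
Convert to SI: E = 2.80 eV = 4.4861e-19 J.
The photon relation is p = E/c, giving p = 1.496e-27 kg·m/s.
So p ≈ 1.50e-27 kg·m/s.

1.50e-27 kg·m/s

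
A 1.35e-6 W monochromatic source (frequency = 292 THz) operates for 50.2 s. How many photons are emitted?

3.50e14 photons

Total energy: E_total = P·t = 1.35e-6 × 50.2 = 6.777e-5 J.
Per-photon energy: E = 1.935e-19 J.
N = E_total / E_photon = 3.50e14.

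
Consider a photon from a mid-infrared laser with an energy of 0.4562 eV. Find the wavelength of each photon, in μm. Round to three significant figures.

(h = 6.62607015e-34 J·s, c = 2.99792458e8 m/s, 1 eV = 1.602176634e-19 J.)
In SI units: E = 0.4562 eV = 7.3091e-20 J.
Since λ = hc/E for a photon, λ = 2.718e-6 m.
Converting to μm: λ = 2.718 μm ≈ 2.72 μm.

2.72 μm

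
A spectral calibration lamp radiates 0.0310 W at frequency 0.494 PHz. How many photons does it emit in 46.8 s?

4.43e18 photons

Total energy: E_total = P·t = 0.0310 × 46.8 = 1.451 J.
Per-photon energy: E = 3.273e-19 J.
N = E_total / E_photon = 4.43e18.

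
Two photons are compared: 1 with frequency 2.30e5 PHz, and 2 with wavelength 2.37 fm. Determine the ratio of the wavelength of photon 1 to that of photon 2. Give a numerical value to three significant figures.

λ_1 = 1.303e-12 m (from frequency = 2.30e5 PHz, via λ = c/f).
λ_2 = 2.370e-15 m (from wavelength = 2.37 fm, via λ given directly).
Ratio = 1.303e-12 / 2.370e-15 = 550.

550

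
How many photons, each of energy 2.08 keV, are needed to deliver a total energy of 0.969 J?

Per-photon energy: E = 3.333e-16 J (from energy = 2.08 keV).
N = E_total / E_photon = 0.969 J / 3.333e-16 J = 2.91e15.

2.91e15 photons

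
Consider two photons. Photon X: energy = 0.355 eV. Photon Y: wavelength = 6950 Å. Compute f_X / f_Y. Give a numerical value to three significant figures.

0.199

f_X = 8.584e13 Hz (from energy = 0.355 eV, via f = E/h).
f_Y = 4.314e14 Hz (from wavelength = 6950 Å, via f = c/λ).
Ratio = 8.584e13 / 4.314e14 = 0.199.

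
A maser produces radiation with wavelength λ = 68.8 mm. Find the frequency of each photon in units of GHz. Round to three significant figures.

First convert: λ = 68.8 mm = 0.0688 m.
Apply f = c/λ: f = 4.357e9 Hz.
Converting to GHz: f = 4.357 GHz ≈ 4.36 GHz.

4.36 GHz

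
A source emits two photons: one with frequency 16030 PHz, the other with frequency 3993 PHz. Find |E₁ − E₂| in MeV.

Using E = hf: E₁ = 1.0622 × 10^-14 J, E₂ = 2.6458 × 10^-15 J.
|ΔE| = |1.0622 × 10^-14 − 2.6458 × 10^-15| = 7.98 × 10^-15 J = 0.0498 MeV.

0.0498 MeV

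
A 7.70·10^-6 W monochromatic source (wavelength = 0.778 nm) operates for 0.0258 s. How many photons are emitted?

Total energy: E_total = P·t = 7.70·10^-6 × 0.0258 = 1.987·10^-7 J.
Per-photon energy: E = 2.553·10^-16 J.
N = E_total / E_photon = 7.78·10^8.

7.78·10^8 photons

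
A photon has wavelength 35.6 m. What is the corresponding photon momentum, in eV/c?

Take h = 6.62607015e-34 J·s, c = 2.99792458e8 m/s, 1 eV = 1.602176634e-19 J.
For a photon p = h/λ, so p = 1.861e-35 kg·m/s.
Converting to eV/c: p = 3.483e-8 eV/c ≈ 3.48e-8 eV/c.

3.48e-8 eV/c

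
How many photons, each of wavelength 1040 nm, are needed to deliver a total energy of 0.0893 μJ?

Per-photon energy: E = 1.910 × 10^-19 J (from wavelength = 1040 nm).
N = E_total / E_photon = 8.93 × 10^-8 J / 1.910 × 10^-19 J = 4.68 × 10^11.

4.68 × 10^11 photons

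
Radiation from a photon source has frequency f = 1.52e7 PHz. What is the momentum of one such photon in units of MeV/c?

62.9 MeV/c

In SI units: f = 1.52e7 PHz = 1.52e22 Hz.
For a photon p = hf/c, so p = 3.360e-20 kg·m/s.
Converting to MeV/c: p = 62.86 MeV/c ≈ 62.9 MeV/c.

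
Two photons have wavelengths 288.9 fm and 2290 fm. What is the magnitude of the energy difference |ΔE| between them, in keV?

Using E = hc/λ: E₁ = 6.8759e-13 J, E₂ = 8.6744e-14 J.
|ΔE| = |6.8759e-13 − 8.6744e-14| = 6.01e-13 J = 3750 keV.

3750 keV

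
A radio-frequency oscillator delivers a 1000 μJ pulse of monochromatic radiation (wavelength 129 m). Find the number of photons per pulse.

6.49 × 10^23 photons

Per-photon energy: E = 1.540 × 10^-27 J (from wavelength = 129 m).
N = E_total / E_photon = 0.00100 J / 1.540 × 10^-27 J = 6.49 × 10^23.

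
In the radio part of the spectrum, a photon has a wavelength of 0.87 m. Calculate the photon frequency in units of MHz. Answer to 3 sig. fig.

Use c = 2.99792458 × 10^8 m/s.
Apply f = c/λ: f = 3.446 × 10^8 Hz.
Converting to MHz: f = 344.6 MHz ≈ 345 MHz.

345 MHz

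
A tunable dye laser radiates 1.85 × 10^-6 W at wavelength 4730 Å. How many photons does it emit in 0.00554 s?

Total energy: E_total = P·t = 1.85 × 10^-6 × 0.00554 = 1.025 × 10^-8 J.
Per-photon energy: E = 4.200 × 10^-19 J.
N = E_total / E_photon = 2.44 × 10^10.

2.44 × 10^10 photons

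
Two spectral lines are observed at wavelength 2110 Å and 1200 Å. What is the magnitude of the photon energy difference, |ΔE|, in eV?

Using E = hc/λ: E₁ = 9.414 × 10^-19 J, E₂ = 1.655 × 10^-18 J.
|ΔE| = |9.414 × 10^-19 − 1.655 × 10^-18| = 7.14 × 10^-19 J = 4.46 eV.

4.46 eV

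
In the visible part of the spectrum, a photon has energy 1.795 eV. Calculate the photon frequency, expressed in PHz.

0.434 PHz

In SI units: E = 1.795 eV = 2.8759 × 10^-19 J.
Since f = E/h for a photon, f = 4.340 × 10^14 Hz.
Converting to PHz: f = 0.4340 PHz ≈ 0.434 PHz.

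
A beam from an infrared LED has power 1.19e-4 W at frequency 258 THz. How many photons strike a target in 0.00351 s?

Total energy: E_total = P·t = 1.19e-4 × 0.00351 = 4.177e-7 J.
Per-photon energy: E = 1.710e-19 J.
N = E_total / E_photon = 2.44e12.

2.44e12 photons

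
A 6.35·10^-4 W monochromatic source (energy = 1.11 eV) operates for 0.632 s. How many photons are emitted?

2.26·10^15 photons

Total energy: E_total = P·t = 6.35·10^-4 × 0.632 = 4.013·10^-4 J.
Per-photon energy: E = 1.778·10^-19 J.
N = E_total / E_photon = 2.26·10^15.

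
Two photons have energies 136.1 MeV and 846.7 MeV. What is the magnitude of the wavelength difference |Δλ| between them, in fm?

7.65 fm

Using λ = hc/E: λ₁ = 9.1098e-15 m, λ₂ = 1.4643e-15 m.
|Δλ| = |9.1098e-15 − 1.4643e-15| = 7.65e-15 m = 7.65 fm.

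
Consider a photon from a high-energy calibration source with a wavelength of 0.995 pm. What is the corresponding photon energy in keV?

1250 keV

Take h = 6.62607015e-34 J·s, c = 2.99792458e8 m/s, 1 eV = 1.602176634e-19 J.
Convert to SI: λ = 0.995 pm = 9.95e-13 m.
Since E = hc/λ for a photon, E = 1.996e-13 J.
Converting to keV: E = 1246 keV ≈ 1250 keV.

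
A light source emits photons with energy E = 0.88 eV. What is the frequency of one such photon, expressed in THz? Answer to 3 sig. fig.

213 THz

Take h = 6.62607015e-34 J·s, 1 eV = 1.602176634e-19 J.
First convert: E = 0.88 eV = 1.4099e-19 J.
For a photon f = E/h, so f = 2.128e14 Hz.
Converting to THz: f = 212.8 THz ≈ 213 THz.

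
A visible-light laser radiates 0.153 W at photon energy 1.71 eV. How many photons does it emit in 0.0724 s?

Total energy: E_total = P·t = 0.153 × 0.0724 = 0.01108 J.
Per-photon energy: E = 2.740 × 10^-19 J.
N = E_total / E_photon = 4.04 × 10^16.

4.04 × 10^16 photons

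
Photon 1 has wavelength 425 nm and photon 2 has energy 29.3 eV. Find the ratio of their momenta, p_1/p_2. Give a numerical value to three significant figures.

p_1 = 1.559e-27 kg·m/s (from wavelength = 425 nm, via p = h/λ).
p_2 = 1.566e-26 kg·m/s (from energy = 29.3 eV, via p = E/c).
Ratio = 1.559e-27 / 1.566e-26 = 0.0996.

0.0996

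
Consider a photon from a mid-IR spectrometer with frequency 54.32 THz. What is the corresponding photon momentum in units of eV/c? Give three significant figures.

0.225 eV/c

Convert to SI: f = 54.32 THz = 5.432e13 Hz.
For a photon p = hf/c, so p = 1.201e-28 kg·m/s.
Converting to eV/c: p = 0.2246 eV/c ≈ 0.225 eV/c.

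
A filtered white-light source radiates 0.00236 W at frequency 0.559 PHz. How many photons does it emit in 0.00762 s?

4.86e13 photons

Total energy: E_total = P·t = 0.00236 × 0.00762 = 1.798e-5 J.
Per-photon energy: E = 3.704e-19 J.
N = E_total / E_photon = 4.86e13.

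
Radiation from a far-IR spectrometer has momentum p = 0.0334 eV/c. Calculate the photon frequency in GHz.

Use h = 6.62607015 × 10^-34 J·s, c = 2.99792458 × 10^8 m/s, 1 eV = 1.602176634 × 10^-19 J.
In SI units: p = 0.0334 eV/c = 1.7850 × 10^-29 kg·m/s.
For a photon f = pc/h, so f = 8.076 × 10^12 Hz.
Converting to GHz: f = 8076 GHz ≈ 8080 GHz.

8080 GHz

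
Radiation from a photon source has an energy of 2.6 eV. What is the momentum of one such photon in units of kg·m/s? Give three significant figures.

1.39 × 10^-27 kg·m/s

Take c = 2.99792458 × 10^8 m/s, 1 eV = 1.602176634 × 10^-19 J.
In SI units: E = 2.6 eV = 4.1657 × 10^-19 J.
Since p = E/c for a photon, p = 1.390 × 10^-27 kg·m/s.
So p ≈ 1.39 × 10^-27 kg·m/s.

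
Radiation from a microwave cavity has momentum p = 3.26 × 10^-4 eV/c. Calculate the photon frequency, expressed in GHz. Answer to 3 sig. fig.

78.8 GHz

First convert: p = 3.26 × 10^-4 eV/c = 1.7422 × 10^-31 kg·m/s.
Apply f = pc/h: f = 7.883 × 10^10 Hz.
Converting to GHz: f = 78.83 GHz ≈ 78.8 GHz.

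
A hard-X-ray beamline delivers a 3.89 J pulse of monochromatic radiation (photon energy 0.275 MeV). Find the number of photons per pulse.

Per-photon energy: E = 4.406e-14 J (from energy = 0.275 MeV).
N = E_total / E_photon = 3.89 J / 4.406e-14 J = 8.83e13.

8.83e13 photons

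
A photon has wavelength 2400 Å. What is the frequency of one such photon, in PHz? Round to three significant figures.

1.25 PHz

Convert to SI: λ = 2400 Å = 2.4e-7 m.
The photon relation is f = c/λ, giving f = 1.249e15 Hz.
Converting to PHz: f = 1.249 PHz ≈ 1.25 PHz.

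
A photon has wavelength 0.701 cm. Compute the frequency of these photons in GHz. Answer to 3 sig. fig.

42.8 GHz

Convert to SI: λ = 0.701 cm = 0.00701 m.
Since f = c/λ for a photon, f = 4.277e10 Hz.
Converting to GHz: f = 42.77 GHz ≈ 42.8 GHz.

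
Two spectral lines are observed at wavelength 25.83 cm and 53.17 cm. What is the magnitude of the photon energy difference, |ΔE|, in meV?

Using E = hc/λ: E₁ = 7.6905 × 10^-25 J, E₂ = 3.7360 × 10^-25 J.
|ΔE| = |7.6905 × 10^-25 − 3.7360 × 10^-25| = 3.95 × 10^-25 J = 2.47 × 10^-3 meV.

2.47 × 10^-3 meV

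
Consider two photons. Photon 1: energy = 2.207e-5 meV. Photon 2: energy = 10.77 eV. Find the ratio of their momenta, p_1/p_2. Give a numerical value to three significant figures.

2.05e-9

p_1 = 1.179e-35 kg·m/s (from energy = 2.207e-5 meV, via p = E/c).
p_2 = 5.756e-27 kg·m/s (from energy = 10.77 eV, via p = E/c).
Ratio = 1.179e-35 / 5.756e-27 = 2.05e-9.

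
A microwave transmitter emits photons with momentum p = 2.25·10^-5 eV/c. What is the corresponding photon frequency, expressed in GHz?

Take h = 6.62607015·10^-34 J·s, c = 2.99792458·10^8 m/s, 1 eV = 1.602176634·10^-19 J.
Convert to SI: p = 2.25·10^-5 eV/c = 1.2025·10^-32 kg·m/s.
Apply f = pc/h: f = 5.440·10^9 Hz.
Converting to GHz: f = 5.440 GHz ≈ 5.44 GHz.

5.44 GHz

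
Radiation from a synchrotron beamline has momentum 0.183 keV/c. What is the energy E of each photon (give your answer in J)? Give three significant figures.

(c = 2.99792458 × 10^8 m/s, 1 eV = 1.602176634 × 10^-19 J.)
First convert: p = 0.183 keV/c = 9.7800 × 10^-26 kg·m/s.
For a photon E = pc, so E = 2.932 × 10^-17 J.
So E ≈ 2.93 × 10^-17 J.

2.93 × 10^-17 J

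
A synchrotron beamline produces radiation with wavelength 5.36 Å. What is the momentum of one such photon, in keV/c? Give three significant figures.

In SI units: λ = 5.36 Å = 5.36·10^-10 m.
Since p = h/λ for a photon, p = 1.236·10^-24 kg·m/s.
Converting to keV/c: p = 2.313 keV/c ≈ 2.31 keV/c.

2.31 keV/c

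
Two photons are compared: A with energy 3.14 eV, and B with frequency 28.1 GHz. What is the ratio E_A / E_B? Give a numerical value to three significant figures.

E_A = 5.031e-19 J (from energy = 3.14 eV, via E given directly).
E_B = 1.862e-23 J (from frequency = 28.1 GHz, via E = hf).
Ratio = 5.031e-19 / 1.862e-23 = 2.70e4.

2.70e4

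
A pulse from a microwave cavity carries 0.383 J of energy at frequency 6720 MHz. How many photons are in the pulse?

Per-photon energy: E = 4.453e-24 J (from frequency = 6720 MHz).
N = E_total / E_photon = 0.383 J / 4.453e-24 J = 8.60e22.

8.60e22 photons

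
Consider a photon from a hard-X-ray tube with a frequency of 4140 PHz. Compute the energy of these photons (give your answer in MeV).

Use h = 6.62607015 × 10^-34 J·s, 1 eV = 1.602176634 × 10^-19 J.
First convert: f = 4140 PHz = 4.14 × 10^18 Hz.
Since E = hf for a photon, E = 2.743 × 10^-15 J.
Converting to MeV: E = 0.01712 MeV ≈ 0.0171 MeV.

0.0171 MeV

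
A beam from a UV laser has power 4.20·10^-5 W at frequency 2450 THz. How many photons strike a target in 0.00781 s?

Total energy: E_total = P·t = 4.20·10^-5 × 0.00781 = 3.280·10^-7 J.
Per-photon energy: E = 1.623·10^-18 J.
N = E_total / E_photon = 2.02·10^11.

2.02·10^11 photons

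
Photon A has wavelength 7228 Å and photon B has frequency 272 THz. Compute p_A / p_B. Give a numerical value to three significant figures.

p_A = 9.167·10^-28 kg·m/s (from wavelength = 7228 Å, via p = h/λ).
p_B = 6.012·10^-28 kg·m/s (from frequency = 272 THz, via p = hf/c).
Ratio = 9.167·10^-28 / 6.012·10^-28 = 1.52.

1.52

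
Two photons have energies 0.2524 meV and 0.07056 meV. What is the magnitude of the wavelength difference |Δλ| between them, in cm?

1.27 cm

Using λ = hc/E: λ₁ = 0.0049122 m, λ₂ = 0.017571 m.
|Δλ| = |0.0049122 − 0.017571| = 0.0127 m = 1.27 cm.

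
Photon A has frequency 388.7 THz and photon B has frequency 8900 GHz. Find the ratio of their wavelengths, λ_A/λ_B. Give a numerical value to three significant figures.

0.0229

λ_A = 7.713 × 10^-7 m (from frequency = 388.7 THz, via λ = c/f).
λ_B = 3.368 × 10^-5 m (from frequency = 8900 GHz, via λ = c/f).
Ratio = 7.713 × 10^-7 / 3.368 × 10^-5 = 0.0229.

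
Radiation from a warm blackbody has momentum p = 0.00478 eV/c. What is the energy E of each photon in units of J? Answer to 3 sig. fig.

In SI units: p = 0.00478 eV/c = 2.5546·10^-30 kg·m/s.
Since E = pc for a photon, E = 7.658·10^-22 J.
So E ≈ 7.66·10^-22 J.

7.66·10^-22 J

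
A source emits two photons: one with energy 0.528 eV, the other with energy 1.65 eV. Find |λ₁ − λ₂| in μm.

Using λ = hc/E: λ₁ = 2.348 × 10^-6 m, λ₂ = 7.514 × 10^-7 m.
|Δλ| = |2.348 × 10^-6 − 7.514 × 10^-7| = 1.60 × 10^-6 m = 1.60 μm.

1.60 μm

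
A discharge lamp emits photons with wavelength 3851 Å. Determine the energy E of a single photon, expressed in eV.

3.22 eV

Take h = 6.62607015e-34 J·s, c = 2.99792458e8 m/s, 1 eV = 1.602176634e-19 J.
In SI units: λ = 3851 Å = 3.851e-7 m.
For a photon E = hc/λ, so E = 5.158e-19 J.
Converting to eV: E = 3.220 eV ≈ 3.22 eV.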